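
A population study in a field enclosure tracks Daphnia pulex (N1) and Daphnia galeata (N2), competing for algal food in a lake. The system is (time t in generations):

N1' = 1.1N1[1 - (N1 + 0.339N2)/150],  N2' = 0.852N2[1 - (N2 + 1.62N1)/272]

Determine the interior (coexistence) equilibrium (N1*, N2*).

N1* ≈ 128, N2* ≈ 64.3

Setting both brackets to zero gives the nullclines N1 + 0.339N2 = 150 and 1.62N1 + N2 = 272.
Substituting N2 = 272 - 1.62N1 into the first: N1(1 - 0.339·1.62) = 150 - 0.339·272.
So N1* = 57.8/0.451 = 128, and then N2* = 272 - 1.62·128 = 64.3.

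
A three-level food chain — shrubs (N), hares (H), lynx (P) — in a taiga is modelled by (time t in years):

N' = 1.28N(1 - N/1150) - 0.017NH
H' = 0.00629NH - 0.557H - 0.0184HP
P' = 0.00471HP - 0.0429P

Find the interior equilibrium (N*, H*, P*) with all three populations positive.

N* ≈ 1010, H* ≈ 9.11, P* ≈ 315

From dP/dt = 0: 0.00471H* = 0.0429, so H* = 9.11.
From dN/dt = 0: 1.28(1 - N*/1150) = 0.017·9.11, giving N* = 1150·(1 - 0.121) = 1010.
From dH/dt = 0: 0.00629·1010 - 0.557 = 0.0184P*, so P* = 5.8/0.0184 = 315.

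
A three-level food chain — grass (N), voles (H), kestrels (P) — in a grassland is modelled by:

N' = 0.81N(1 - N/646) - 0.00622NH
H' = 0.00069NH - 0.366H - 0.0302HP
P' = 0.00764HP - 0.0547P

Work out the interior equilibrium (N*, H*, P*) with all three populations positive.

N* ≈ 610, H* ≈ 7.16, P* ≈ 1.83

From dP/dt = 0: 0.00764H* = 0.0547, so H* = 7.16.
From dN/dt = 0: 0.81(1 - N*/646) = 0.00622·7.16, giving N* = 646·(1 - 0.055) = 610.
From dH/dt = 0: 0.00069·610 - 0.366 = 0.0302P*, so P* = 0.0552/0.0302 = 1.83.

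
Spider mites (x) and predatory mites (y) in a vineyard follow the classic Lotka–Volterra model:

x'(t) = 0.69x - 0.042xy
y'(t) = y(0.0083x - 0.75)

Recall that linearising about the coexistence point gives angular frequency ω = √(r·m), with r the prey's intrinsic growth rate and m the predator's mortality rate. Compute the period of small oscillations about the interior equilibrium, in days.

T ≈ 8.73 days

Here r = 0.69 and m = 0.75, so r·m = 0.517.
ω = √0.517 = 0.719 per day, hence T = 2π/ω ≈ 8.73 days.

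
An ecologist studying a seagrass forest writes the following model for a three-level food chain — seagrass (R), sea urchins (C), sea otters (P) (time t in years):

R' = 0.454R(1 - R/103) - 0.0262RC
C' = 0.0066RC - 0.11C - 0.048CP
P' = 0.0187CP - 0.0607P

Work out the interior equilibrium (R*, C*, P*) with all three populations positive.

R* ≈ 83.7, C* ≈ 3.25, P* ≈ 9.22

From dP/dt = 0: 0.0187C* = 0.0607, so C* = 3.25.
From dR/dt = 0: 0.454(1 - R*/103) = 0.0262·3.25, giving R* = 103·(1 - 0.187) = 83.7.
From dC/dt = 0: 0.0066·83.7 - 0.11 = 0.048P*, so P* = 0.442/0.048 = 9.22.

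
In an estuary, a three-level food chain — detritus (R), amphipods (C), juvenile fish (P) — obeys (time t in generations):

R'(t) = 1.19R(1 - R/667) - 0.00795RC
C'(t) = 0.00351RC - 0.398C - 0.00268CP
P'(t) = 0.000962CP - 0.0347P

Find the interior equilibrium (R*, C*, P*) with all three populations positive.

R* ≈ 506, C* ≈ 36.1, P* ≈ 515

From dP/dt = 0: 0.000962C* = 0.0347, so C* = 36.1.
From dR/dt = 0: 1.19(1 - R*/667) = 0.00795·36.1, giving R* = 667·(1 - 0.241) = 506.
From dC/dt = 0: 0.00351·506 - 0.398 = 0.00268P*, so P* = 1.38/0.00268 = 515.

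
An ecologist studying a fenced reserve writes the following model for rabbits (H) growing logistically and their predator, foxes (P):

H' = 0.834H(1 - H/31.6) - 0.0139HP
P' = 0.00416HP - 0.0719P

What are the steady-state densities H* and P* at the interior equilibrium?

H* ≈ 17.3, P* ≈ 27.2

From dP/dt = 0 with P > 0: 0.00416H* = 0.0719, so H* = 17.3.
Substitute into dH/dt = 0: 0.834(1 - 17.3/31.6) = 0.0139P*.
The bracket is 0.453, giving P* = 0.378/0.0139 = 27.2.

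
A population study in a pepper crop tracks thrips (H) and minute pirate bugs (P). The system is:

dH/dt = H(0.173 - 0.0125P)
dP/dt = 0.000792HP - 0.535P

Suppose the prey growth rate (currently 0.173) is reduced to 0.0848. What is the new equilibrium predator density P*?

At the interior fixed point, setting dH/dt = 0 with H > 0 fixes P* = (prey growth rate)/(HP coefficient) — independent of the other coefficients.
With the change, P* = 0.0848/0.0125 = 6.78; it falls from 13.8.

P* ≈ 6.78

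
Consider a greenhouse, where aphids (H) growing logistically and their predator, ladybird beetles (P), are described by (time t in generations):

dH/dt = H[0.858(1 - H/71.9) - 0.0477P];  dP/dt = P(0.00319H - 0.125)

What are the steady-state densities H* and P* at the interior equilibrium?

H* ≈ 39.2, P* ≈ 8.18

From dP/dt = 0 with P > 0: 0.00319H* = 0.125, so H* = 39.2.
Substitute into dH/dt = 0: 0.858(1 - 39.2/71.9) = 0.0477P*.
The bracket is 0.455, giving P* = 0.39/0.0477 = 8.18.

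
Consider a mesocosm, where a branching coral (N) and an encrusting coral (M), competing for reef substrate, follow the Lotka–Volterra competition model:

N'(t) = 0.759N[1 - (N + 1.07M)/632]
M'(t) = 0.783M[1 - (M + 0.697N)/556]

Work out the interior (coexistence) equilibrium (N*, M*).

N* ≈ 146, M* ≈ 454

Setting both brackets to zero gives the nullclines N + 1.07M = 632 and 0.697N + M = 556.
Substituting M = 556 - 0.697N into the first: N(1 - 1.07·0.697) = 632 - 1.07·556.
So N* = 37.1/0.254 = 146, and then M* = 556 - 0.697·146 = 454.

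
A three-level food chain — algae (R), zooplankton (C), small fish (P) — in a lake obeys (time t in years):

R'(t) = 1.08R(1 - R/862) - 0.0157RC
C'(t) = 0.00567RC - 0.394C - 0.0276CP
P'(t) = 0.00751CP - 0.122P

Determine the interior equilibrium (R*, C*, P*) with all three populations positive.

From dP/dt = 0: 0.00751C* = 0.122, so C* = 16.2.
From dR/dt = 0: 1.08(1 - R*/862) = 0.0157·16.2, giving R* = 862·(1 - 0.236) = 658.
From dC/dt = 0: 0.00567·658 - 0.394 = 0.0276P*, so P* = 3.34/0.0276 = 121.

R* ≈ 658, C* ≈ 16.2, P* ≈ 121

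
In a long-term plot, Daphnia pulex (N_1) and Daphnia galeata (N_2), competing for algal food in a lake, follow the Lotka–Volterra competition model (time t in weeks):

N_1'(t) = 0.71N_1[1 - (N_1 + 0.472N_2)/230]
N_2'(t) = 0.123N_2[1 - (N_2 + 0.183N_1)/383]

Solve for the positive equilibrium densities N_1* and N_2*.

N_1* ≈ 53.9, N_2* ≈ 373

Setting both brackets to zero gives the nullclines N_1 + 0.472N_2 = 230 and 0.183N_1 + N_2 = 383.
Substituting N_2 = 383 - 0.183N_1 into the first: N_1(1 - 0.472·0.183) = 230 - 0.472·383.
So N_1* = 49.2/0.914 = 53.9, and then N_2* = 383 - 0.183·53.9 = 373.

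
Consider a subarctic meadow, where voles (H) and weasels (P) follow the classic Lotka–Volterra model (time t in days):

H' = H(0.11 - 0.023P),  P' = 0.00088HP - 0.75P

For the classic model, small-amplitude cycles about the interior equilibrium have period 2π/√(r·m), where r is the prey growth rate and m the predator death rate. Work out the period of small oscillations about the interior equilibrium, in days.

T ≈ 21.9 days

Here r = 0.11 and m = 0.75, so r·m = 0.0825.
ω = √0.0825 = 0.287 per day, hence T = 2π/ω ≈ 21.9 days.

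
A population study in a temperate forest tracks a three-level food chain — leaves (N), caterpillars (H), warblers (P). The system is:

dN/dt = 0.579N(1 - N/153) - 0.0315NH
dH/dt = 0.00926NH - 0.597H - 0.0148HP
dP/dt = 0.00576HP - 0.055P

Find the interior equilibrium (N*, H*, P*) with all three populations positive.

N* ≈ 73.5, H* ≈ 9.55, P* ≈ 5.66

From dP/dt = 0: 0.00576H* = 0.055, so H* = 9.55.
From dN/dt = 0: 0.579(1 - N*/153) = 0.0315·9.55, giving N* = 153·(1 - 0.519) = 73.5.
From dH/dt = 0: 0.00926·73.5 - 0.597 = 0.0148P*, so P* = 0.0838/0.0148 = 5.66.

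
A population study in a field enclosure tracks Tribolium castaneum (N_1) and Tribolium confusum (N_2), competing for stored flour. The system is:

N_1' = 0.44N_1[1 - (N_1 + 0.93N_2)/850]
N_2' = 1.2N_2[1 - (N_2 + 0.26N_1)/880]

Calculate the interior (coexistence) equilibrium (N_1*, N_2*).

Setting both brackets to zero gives the nullclines N_1 + 0.93N_2 = 850 and 0.26N_1 + N_2 = 880.
Substituting N_2 = 880 - 0.26N_1 into the first: N_1(1 - 0.93·0.26) = 850 - 0.93·880.
So N_1* = 31.6/0.758 = 41.7, and then N_2* = 880 - 0.26·41.7 = 869.

N_1* ≈ 41.7, N_2* ≈ 869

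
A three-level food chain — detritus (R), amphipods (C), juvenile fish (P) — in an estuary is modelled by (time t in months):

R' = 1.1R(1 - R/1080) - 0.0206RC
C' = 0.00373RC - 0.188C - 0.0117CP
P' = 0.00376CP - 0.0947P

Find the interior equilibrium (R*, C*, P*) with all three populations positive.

R* ≈ 571, C* ≈ 25.2, P* ≈ 166

From dP/dt = 0: 0.00376C* = 0.0947, so C* = 25.2.
From dR/dt = 0: 1.1(1 - R*/1080) = 0.0206·25.2, giving R* = 1080·(1 - 0.472) = 571.
From dC/dt = 0: 0.00373·571 - 0.188 = 0.0117P*, so P* = 1.94/0.0117 = 166.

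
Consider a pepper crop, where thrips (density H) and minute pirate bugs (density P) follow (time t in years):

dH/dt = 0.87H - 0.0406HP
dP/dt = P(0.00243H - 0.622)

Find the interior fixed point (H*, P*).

H* ≈ 256, P* ≈ 21.4

Set dP/dt = 0 with P > 0: 0.00243H - 0.622 = 0, so H* = 0.622/0.00243 = 256.
Set dH/dt = 0 with H > 0: 0.87 - 0.0406P = 0, so P* = 0.87/0.0406 = 21.4.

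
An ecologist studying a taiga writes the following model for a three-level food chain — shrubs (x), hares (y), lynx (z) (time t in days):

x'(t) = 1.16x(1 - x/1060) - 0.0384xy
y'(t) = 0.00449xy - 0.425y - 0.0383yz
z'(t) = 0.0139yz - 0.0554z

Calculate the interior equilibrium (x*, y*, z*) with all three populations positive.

x* ≈ 920, y* ≈ 3.99, z* ≈ 96.8

From dz/dt = 0: 0.0139y* = 0.0554, so y* = 3.99.
From dx/dt = 0: 1.16(1 - x*/1060) = 0.0384·3.99, giving x* = 1060·(1 - 0.132) = 920.
From dy/dt = 0: 0.00449·920 - 0.425 = 0.0383z*, so z* = 3.71/0.0383 = 96.8.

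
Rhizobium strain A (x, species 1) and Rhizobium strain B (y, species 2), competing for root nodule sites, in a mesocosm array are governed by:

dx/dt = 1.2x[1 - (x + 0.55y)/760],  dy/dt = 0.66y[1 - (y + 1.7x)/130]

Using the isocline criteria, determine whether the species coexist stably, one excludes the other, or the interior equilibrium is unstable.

species 1 excludes species 2

Compare the nullcline intercepts: K1/α12 = 760/0.55 = 1380 > K2 = 130; K2/α21 = 130/1.7 = 76.5 < K1 = 760.
Since the inequalities point opposite ways, species 1 can invade but species 2 cannot.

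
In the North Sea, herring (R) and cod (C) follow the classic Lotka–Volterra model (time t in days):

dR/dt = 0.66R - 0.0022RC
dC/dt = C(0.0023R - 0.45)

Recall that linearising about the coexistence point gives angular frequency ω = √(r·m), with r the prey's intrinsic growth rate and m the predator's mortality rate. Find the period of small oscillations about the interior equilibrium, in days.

T ≈ 11.5 days

Here r = 0.66 and m = 0.45, so r·m = 0.297.
ω = √0.297 = 0.545 per day, hence T = 2π/ω ≈ 11.5 days.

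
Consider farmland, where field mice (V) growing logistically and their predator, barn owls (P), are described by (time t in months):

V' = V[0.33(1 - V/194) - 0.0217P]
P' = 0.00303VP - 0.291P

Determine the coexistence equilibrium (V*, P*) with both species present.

From dP/dt = 0 with P > 0: 0.00303V* = 0.291, so V* = 96.
Substitute into dV/dt = 0: 0.33(1 - 96/194) = 0.0217P*.
The bracket is 0.505, giving P* = 0.167/0.0217 = 7.68.

V* ≈ 96, P* ≈ 7.68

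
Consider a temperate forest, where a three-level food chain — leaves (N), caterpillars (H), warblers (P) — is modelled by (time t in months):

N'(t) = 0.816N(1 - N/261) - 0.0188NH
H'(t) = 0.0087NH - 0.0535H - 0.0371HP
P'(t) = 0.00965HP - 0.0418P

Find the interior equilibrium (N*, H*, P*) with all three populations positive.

From dP/dt = 0: 0.00965H* = 0.0418, so H* = 4.33.
From dN/dt = 0: 0.816(1 - N*/261) = 0.0188·4.33, giving N* = 261·(1 - 0.0998) = 235.
From dH/dt = 0: 0.0087·235 - 0.0535 = 0.0371P*, so P* = 1.99/0.0371 = 53.7.

N* ≈ 235, H* ≈ 4.33, P* ≈ 53.7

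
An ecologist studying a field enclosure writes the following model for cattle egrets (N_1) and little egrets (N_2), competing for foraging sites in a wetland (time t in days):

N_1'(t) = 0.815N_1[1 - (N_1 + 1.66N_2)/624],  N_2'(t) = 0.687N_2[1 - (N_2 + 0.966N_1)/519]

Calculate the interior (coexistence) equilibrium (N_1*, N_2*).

N_1* ≈ 394, N_2* ≈ 139

Setting both brackets to zero gives the nullclines N_1 + 1.66N_2 = 624 and 0.966N_1 + N_2 = 519.
Substituting N_2 = 519 - 0.966N_1 into the first: N_1(1 - 1.66·0.966) = 624 - 1.66·519.
So N_1* = -238/-0.604 = 394, and then N_2* = 519 - 0.966·394 = 139.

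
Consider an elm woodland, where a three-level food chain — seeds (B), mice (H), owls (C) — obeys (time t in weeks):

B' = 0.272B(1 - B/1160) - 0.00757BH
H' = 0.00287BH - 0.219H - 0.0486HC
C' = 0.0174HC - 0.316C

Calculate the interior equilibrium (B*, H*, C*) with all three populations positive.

From dC/dt = 0: 0.0174H* = 0.316, so H* = 18.2.
From dB/dt = 0: 0.272(1 - B*/1160) = 0.00757·18.2, giving B* = 1160·(1 - 0.505) = 574.
From dH/dt = 0: 0.00287·574 - 0.219 = 0.0486C*, so C* = 1.43/0.0486 = 29.4.

B* ≈ 574, H* ≈ 18.2, C* ≈ 29.4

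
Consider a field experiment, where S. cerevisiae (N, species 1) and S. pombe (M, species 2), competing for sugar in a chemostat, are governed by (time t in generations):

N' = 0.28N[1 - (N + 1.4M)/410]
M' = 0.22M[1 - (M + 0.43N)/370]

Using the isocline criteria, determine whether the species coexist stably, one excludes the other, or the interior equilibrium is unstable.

Compare the nullcline intercepts: K1/α12 = 410/1.4 = 293 < K2 = 370; K2/α21 = 370/0.43 = 860 > K1 = 410.
Since the inequalities point opposite ways, species 2 can invade but species 1 cannot.

species 2 excludes species 1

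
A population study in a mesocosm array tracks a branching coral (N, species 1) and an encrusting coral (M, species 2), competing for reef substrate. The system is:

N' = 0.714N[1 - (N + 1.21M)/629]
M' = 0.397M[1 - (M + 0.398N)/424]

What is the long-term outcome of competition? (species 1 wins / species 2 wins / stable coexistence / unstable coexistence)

Compare the nullcline intercepts: K1/α12 = 629/1.21 = 520 > K2 = 424; K2/α21 = 424/0.398 = 1070 > K1 = 629.
Since both inequalities hold, each species can invade when rare, so the interior equilibrium is stable.

stable coexistence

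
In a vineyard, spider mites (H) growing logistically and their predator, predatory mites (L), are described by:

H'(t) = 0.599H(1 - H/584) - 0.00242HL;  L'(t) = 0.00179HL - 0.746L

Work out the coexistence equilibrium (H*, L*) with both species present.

H* ≈ 417, L* ≈ 70.9

From dL/dt = 0 with L > 0: 0.00179H* = 0.746, so H* = 417.
Substitute into dH/dt = 0: 0.599(1 - 417/584) = 0.00242L*.
The bracket is 0.286, giving L* = 0.172/0.00242 = 70.9.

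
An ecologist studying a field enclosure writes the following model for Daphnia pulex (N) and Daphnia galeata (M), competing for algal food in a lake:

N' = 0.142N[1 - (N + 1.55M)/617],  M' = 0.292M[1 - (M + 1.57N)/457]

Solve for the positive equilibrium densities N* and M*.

Setting both brackets to zero gives the nullclines N + 1.55M = 617 and 1.57N + M = 457.
Substituting M = 457 - 1.57N into the first: N(1 - 1.55·1.57) = 617 - 1.55·457.
So N* = -91.4/-1.43 = 63.7, and then M* = 457 - 1.57·63.7 = 357.

N* ≈ 63.7, M* ≈ 357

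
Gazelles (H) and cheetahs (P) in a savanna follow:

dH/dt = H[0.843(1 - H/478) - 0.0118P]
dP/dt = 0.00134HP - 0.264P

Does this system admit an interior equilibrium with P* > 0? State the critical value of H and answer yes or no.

The predator equation gives dP/dt > 0 only when H > 0.264/0.00134 = 197.
Without the predator, H → K = 478. Since 478 > 197, the predator can invade and persist.

Threshold H = 197; K > 197, so yes, the predator persists.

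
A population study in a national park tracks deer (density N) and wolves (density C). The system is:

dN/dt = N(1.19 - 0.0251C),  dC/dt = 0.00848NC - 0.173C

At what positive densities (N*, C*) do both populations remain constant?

N* ≈ 20.4, C* ≈ 47.4

Set dC/dt = 0 with C > 0: 0.00848N - 0.173 = 0, so N* = 0.173/0.00848 = 20.4.
Set dN/dt = 0 with N > 0: 1.19 - 0.0251C = 0, so C* = 1.19/0.0251 = 47.4.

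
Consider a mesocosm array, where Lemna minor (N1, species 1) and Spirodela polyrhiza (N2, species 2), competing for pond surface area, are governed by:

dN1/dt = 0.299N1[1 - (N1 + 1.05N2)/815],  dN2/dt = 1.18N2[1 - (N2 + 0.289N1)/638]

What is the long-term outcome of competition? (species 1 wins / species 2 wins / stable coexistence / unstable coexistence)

Compare the nullcline intercepts: K1/α12 = 815/1.05 = 776 > K2 = 638; K2/α21 = 638/0.289 = 2210 > K1 = 815.
Since both inequalities hold, each species can invade when rare, so the interior equilibrium is stable.

stable coexistence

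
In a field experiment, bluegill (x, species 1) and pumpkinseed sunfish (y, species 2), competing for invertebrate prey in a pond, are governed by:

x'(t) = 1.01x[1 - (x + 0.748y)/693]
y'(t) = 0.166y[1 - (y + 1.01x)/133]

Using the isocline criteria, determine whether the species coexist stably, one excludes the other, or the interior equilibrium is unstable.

species 1 excludes species 2

Compare the nullcline intercepts: K1/α12 = 693/0.748 = 926 > K2 = 133; K2/α21 = 133/1.01 = 132 < K1 = 693.
Since the inequalities point opposite ways, species 1 can invade but species 2 cannot.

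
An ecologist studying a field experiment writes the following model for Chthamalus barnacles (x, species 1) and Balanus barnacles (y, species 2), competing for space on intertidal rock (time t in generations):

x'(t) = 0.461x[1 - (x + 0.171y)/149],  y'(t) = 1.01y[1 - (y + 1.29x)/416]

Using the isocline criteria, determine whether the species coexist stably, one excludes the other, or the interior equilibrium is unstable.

Compare the nullcline intercepts: K1/α12 = 149/0.171 = 871 > K2 = 416; K2/α21 = 416/1.29 = 322 > K1 = 149.
Since both inequalities hold, each species can invade when rare, so the interior equilibrium is stable.

stable coexistence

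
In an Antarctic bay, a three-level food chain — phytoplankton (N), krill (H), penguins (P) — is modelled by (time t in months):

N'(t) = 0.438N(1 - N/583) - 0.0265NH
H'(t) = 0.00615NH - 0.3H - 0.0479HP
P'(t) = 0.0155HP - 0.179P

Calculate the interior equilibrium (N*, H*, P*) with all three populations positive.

From dP/dt = 0: 0.0155H* = 0.179, so H* = 11.5.
From dN/dt = 0: 0.438(1 - N*/583) = 0.0265·11.5, giving N* = 583·(1 - 0.699) = 176.
From dH/dt = 0: 0.00615·176 - 0.3 = 0.0479P*, so P* = 0.78/0.0479 = 16.3.

N* ≈ 176, H* ≈ 11.5, P* ≈ 16.3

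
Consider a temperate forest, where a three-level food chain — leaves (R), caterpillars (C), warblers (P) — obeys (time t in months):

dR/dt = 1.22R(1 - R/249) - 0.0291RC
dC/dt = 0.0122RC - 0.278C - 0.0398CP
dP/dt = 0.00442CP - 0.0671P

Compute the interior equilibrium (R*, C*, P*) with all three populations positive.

R* ≈ 159, C* ≈ 15.2, P* ≈ 41.7

From dP/dt = 0: 0.00442C* = 0.0671, so C* = 15.2.
From dR/dt = 0: 1.22(1 - R*/249) = 0.0291·15.2, giving R* = 249·(1 - 0.362) = 159.
From dC/dt = 0: 0.0122·159 - 0.278 = 0.0398P*, so P* = 1.66/0.0398 = 41.7.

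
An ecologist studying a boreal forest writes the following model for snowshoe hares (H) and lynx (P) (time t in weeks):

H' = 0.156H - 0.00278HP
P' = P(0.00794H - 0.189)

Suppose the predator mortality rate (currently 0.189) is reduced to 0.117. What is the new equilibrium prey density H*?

H* ≈ 14.7

At the interior fixed point, setting dP/dt = 0 with P > 0 fixes H* = (predator death rate)/(HP coefficient) — independent of the other coefficients.
With the change, H* = 0.117/0.00794 = 14.7; it falls from 23.8.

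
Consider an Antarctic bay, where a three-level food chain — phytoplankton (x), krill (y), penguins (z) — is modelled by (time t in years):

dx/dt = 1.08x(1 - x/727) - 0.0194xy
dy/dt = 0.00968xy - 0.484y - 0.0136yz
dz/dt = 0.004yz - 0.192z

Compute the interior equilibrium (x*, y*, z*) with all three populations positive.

From dz/dt = 0: 0.004y* = 0.192, so y* = 48.
From dx/dt = 0: 1.08(1 - x*/727) = 0.0194·48, giving x* = 727·(1 - 0.862) = 100.
From dy/dt = 0: 0.00968·100 - 0.484 = 0.0136z*, so z* = 0.486/0.0136 = 35.7.

x* ≈ 100, y* ≈ 48, z* ≈ 35.7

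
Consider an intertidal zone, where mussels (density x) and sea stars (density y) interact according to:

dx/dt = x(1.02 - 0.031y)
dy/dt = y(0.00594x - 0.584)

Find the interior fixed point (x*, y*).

Set dy/dt = 0 with y > 0: 0.00594x - 0.584 = 0, so x* = 0.584/0.00594 = 98.3.
Set dx/dt = 0 with x > 0: 1.02 - 0.031y = 0, so y* = 1.02/0.031 = 32.9.

x* ≈ 98.3, y* ≈ 32.9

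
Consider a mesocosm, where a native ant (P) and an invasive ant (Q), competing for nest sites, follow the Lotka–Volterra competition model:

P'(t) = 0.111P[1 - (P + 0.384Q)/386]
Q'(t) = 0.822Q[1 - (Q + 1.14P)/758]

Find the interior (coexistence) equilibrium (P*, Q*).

Setting both brackets to zero gives the nullclines P + 0.384Q = 386 and 1.14P + Q = 758.
Substituting Q = 758 - 1.14P into the first: P(1 - 0.384·1.14) = 386 - 0.384·758.
So P* = 94.9/0.562 = 169, and then Q* = 758 - 1.14·169 = 566.

P* ≈ 169, Q* ≈ 566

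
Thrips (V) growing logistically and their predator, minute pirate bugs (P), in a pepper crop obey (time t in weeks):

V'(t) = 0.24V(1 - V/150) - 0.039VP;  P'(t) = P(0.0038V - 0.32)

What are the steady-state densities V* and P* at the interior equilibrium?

V* ≈ 84.2, P* ≈ 2.7

From dP/dt = 0 with P > 0: 0.0038V* = 0.32, so V* = 84.2.
Substitute into dV/dt = 0: 0.24(1 - 84.2/150) = 0.039P*.
The bracket is 0.439, giving P* = 0.105/0.039 = 2.7.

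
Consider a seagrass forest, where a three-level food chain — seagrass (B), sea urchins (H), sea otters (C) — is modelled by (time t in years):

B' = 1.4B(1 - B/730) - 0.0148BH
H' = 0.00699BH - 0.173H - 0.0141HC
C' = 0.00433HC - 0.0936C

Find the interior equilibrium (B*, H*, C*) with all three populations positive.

From dC/dt = 0: 0.00433H* = 0.0936, so H* = 21.6.
From dB/dt = 0: 1.4(1 - B*/730) = 0.0148·21.6, giving B* = 730·(1 - 0.229) = 563.
From dH/dt = 0: 0.00699·563 - 0.173 = 0.0141C*, so C* = 3.76/0.0141 = 267.

B* ≈ 563, H* ≈ 21.6, C* ≈ 267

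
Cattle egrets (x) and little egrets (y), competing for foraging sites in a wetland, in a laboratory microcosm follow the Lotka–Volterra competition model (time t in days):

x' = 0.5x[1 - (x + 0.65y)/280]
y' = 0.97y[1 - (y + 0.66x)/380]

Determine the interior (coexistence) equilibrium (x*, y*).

Setting both brackets to zero gives the nullclines x + 0.65y = 280 and 0.66x + y = 380.
Substituting y = 380 - 0.66x into the first: x(1 - 0.65·0.66) = 280 - 0.65·380.
So x* = 33/0.571 = 57.8, and then y* = 380 - 0.66·57.8 = 342.

x* ≈ 57.8, y* ≈ 342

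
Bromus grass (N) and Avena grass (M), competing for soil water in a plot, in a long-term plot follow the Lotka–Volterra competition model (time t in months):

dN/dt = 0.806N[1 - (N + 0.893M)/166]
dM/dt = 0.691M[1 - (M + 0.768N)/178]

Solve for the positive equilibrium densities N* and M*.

Setting both brackets to zero gives the nullclines N + 0.893M = 166 and 0.768N + M = 178.
Substituting M = 178 - 0.768N into the first: N(1 - 0.893·0.768) = 166 - 0.893·178.
So N* = 7.05/0.314 = 22.4, and then M* = 178 - 0.768·22.4 = 161.

N* ≈ 22.4, M* ≈ 161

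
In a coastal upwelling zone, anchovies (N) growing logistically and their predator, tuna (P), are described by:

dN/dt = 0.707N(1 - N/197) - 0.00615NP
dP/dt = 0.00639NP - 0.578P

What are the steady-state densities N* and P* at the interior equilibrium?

From dP/dt = 0 with P > 0: 0.00639N* = 0.578, so N* = 90.5.
Substitute into dN/dt = 0: 0.707(1 - 90.5/197) = 0.00615P*.
The bracket is 0.541, giving P* = 0.382/0.00615 = 62.2.

N* ≈ 90.5, P* ≈ 62.2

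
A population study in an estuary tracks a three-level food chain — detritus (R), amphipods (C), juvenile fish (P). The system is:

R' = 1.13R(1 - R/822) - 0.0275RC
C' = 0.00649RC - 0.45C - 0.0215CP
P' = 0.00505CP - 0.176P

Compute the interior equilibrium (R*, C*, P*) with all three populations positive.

From dP/dt = 0: 0.00505C* = 0.176, so C* = 34.9.
From dR/dt = 0: 1.13(1 - R*/822) = 0.0275·34.9, giving R* = 822·(1 - 0.848) = 125.
From dC/dt = 0: 0.00649·125 - 0.45 = 0.0215P*, so P* = 0.36/0.0215 = 16.7.

R* ≈ 125, C* ≈ 34.9, P* ≈ 16.7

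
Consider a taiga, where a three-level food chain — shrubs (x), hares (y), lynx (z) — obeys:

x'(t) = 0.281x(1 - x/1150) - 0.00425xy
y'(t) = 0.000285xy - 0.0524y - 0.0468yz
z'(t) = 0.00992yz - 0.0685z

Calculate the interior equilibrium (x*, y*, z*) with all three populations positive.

From dz/dt = 0: 0.00992y* = 0.0685, so y* = 6.91.
From dx/dt = 0: 0.281(1 - x*/1150) = 0.00425·6.91, giving x* = 1150·(1 - 0.104) = 1030.
From dy/dt = 0: 0.000285·1030 - 0.0524 = 0.0468z*, so z* = 0.241/0.0468 = 5.15.

x* ≈ 1030, y* ≈ 6.91, z* ≈ 5.15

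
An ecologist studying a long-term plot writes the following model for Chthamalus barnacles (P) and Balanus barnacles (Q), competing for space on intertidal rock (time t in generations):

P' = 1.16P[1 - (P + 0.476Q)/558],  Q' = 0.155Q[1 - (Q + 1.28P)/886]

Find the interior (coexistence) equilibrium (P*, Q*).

Setting both brackets to zero gives the nullclines P + 0.476Q = 558 and 1.28P + Q = 886.
Substituting Q = 886 - 1.28P into the first: P(1 - 0.476·1.28) = 558 - 0.476·886.
So P* = 136/0.391 = 349, and then Q* = 886 - 1.28·349 = 440.

P* ≈ 349, Q* ≈ 440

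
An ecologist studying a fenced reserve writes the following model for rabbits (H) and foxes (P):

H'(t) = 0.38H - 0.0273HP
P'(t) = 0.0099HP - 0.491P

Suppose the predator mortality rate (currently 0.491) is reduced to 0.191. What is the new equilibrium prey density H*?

At the interior fixed point, setting dP/dt = 0 with P > 0 fixes H* = (predator death rate)/(HP coefficient) — independent of the other coefficients.
With the change, H* = 0.191/0.0099 = 19.3; it falls from 49.6.

H* ≈ 19.3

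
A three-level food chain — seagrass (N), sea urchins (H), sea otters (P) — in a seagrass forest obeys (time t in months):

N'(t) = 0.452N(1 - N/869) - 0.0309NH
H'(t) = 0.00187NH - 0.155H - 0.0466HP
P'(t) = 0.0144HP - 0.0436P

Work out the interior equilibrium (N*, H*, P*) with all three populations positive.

From dP/dt = 0: 0.0144H* = 0.0436, so H* = 3.03.
From dN/dt = 0: 0.452(1 - N*/869) = 0.0309·3.03, giving N* = 869·(1 - 0.207) = 689.
From dH/dt = 0: 0.00187·689 - 0.155 = 0.0466P*, so P* = 1.13/0.0466 = 24.3.

N* ≈ 689, H* ≈ 3.03, P* ≈ 24.3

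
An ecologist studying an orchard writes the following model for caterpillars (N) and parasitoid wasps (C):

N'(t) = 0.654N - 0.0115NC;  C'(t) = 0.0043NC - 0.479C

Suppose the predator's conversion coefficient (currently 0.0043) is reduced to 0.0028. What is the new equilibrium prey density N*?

N* ≈ 171

At the interior fixed point, setting dC/dt = 0 with C > 0 fixes N* = (predator death rate)/(NC coefficient) — independent of the other coefficients.
With the change, N* = 0.479/0.0028 = 171; it rises from 111.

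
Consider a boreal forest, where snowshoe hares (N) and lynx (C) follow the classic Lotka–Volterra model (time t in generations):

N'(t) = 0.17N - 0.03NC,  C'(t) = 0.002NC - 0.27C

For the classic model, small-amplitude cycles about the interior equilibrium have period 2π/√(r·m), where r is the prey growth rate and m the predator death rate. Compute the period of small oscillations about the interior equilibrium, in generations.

T ≈ 29.3 generations

Here r = 0.17 and m = 0.27, so r·m = 0.0459.
ω = √0.0459 = 0.214 per generation, hence T = 2π/ω ≈ 29.3 generations.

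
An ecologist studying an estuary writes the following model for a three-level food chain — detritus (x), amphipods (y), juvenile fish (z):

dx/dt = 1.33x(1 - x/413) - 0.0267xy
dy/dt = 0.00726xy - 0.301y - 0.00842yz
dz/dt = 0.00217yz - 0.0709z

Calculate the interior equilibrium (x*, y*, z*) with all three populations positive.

From dz/dt = 0: 0.00217y* = 0.0709, so y* = 32.7.
From dx/dt = 0: 1.33(1 - x*/413) = 0.0267·32.7, giving x* = 413·(1 - 0.656) = 142.
From dy/dt = 0: 0.00726·142 - 0.301 = 0.00842z*, so z* = 0.731/0.00842 = 86.8.

x* ≈ 142, y* ≈ 32.7, z* ≈ 86.8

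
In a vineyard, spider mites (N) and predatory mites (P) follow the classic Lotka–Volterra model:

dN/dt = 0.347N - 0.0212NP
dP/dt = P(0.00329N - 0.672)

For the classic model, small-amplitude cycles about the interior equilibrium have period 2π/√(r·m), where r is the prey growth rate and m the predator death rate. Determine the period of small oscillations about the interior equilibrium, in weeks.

Here r = 0.347 and m = 0.672, so r·m = 0.233.
ω = √0.233 = 0.483 per week, hence T = 2π/ω ≈ 13 weeks.

T ≈ 13 weeks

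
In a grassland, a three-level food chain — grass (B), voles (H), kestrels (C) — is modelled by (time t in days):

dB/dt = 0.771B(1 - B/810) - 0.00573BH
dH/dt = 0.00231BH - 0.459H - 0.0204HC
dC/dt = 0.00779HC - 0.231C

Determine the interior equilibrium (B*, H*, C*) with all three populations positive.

B* ≈ 631, H* ≈ 29.7, C* ≈ 49

From dC/dt = 0: 0.00779H* = 0.231, so H* = 29.7.
From dB/dt = 0: 0.771(1 - B*/810) = 0.00573·29.7, giving B* = 810·(1 - 0.22) = 631.
From dH/dt = 0: 0.00231·631 - 0.459 = 0.0204C*, so C* = 1/0.0204 = 49.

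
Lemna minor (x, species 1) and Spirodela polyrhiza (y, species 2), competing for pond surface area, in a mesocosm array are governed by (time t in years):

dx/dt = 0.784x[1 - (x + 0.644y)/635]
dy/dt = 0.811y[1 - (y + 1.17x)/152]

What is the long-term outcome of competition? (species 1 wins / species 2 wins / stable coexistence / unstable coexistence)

species 1 excludes species 2

Compare the nullcline intercepts: K1/α12 = 635/0.644 = 986 > K2 = 152; K2/α21 = 152/1.17 = 130 < K1 = 635.
Since the inequalities point opposite ways, species 1 can invade but species 2 cannot.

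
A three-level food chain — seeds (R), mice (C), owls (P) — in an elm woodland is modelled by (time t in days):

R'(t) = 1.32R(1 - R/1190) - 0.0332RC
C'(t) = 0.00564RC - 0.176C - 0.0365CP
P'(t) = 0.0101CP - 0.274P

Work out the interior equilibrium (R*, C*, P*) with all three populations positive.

R* ≈ 378, C* ≈ 27.1, P* ≈ 53.6

From dP/dt = 0: 0.0101C* = 0.274, so C* = 27.1.
From dR/dt = 0: 1.32(1 - R*/1190) = 0.0332·27.1, giving R* = 1190·(1 - 0.682) = 378.
From dC/dt = 0: 0.00564·378 - 0.176 = 0.0365P*, so P* = 1.96/0.0365 = 53.6.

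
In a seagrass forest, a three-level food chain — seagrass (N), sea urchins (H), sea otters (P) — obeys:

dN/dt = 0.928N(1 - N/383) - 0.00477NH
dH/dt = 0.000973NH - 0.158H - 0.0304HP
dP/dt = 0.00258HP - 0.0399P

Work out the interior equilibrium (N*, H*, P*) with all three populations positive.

N* ≈ 353, H* ≈ 15.5, P* ≈ 6.09

From dP/dt = 0: 0.00258H* = 0.0399, so H* = 15.5.
From dN/dt = 0: 0.928(1 - N*/383) = 0.00477·15.5, giving N* = 383·(1 - 0.0795) = 353.
From dH/dt = 0: 0.000973·353 - 0.158 = 0.0304P*, so P* = 0.185/0.0304 = 6.09.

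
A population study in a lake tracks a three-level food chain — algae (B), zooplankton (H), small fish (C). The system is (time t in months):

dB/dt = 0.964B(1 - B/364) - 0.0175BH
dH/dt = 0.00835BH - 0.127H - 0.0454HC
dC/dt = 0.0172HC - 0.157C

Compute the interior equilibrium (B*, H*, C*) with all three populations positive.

B* ≈ 304, H* ≈ 9.13, C* ≈ 53.1

From dC/dt = 0: 0.0172H* = 0.157, so H* = 9.13.
From dB/dt = 0: 0.964(1 - B*/364) = 0.0175·9.13, giving B* = 364·(1 - 0.166) = 304.
From dH/dt = 0: 0.00835·304 - 0.127 = 0.0454C*, so C* = 2.41/0.0454 = 53.1.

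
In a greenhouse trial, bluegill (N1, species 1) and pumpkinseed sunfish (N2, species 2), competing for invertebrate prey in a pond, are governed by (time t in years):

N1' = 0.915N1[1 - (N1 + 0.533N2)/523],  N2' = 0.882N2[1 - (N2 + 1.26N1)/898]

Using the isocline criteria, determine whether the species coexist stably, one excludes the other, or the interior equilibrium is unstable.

Compare the nullcline intercepts: K1/α12 = 523/0.533 = 981 > K2 = 898; K2/α21 = 898/1.26 = 713 > K1 = 523.
Since both inequalities hold, each species can invade when rare, so the interior equilibrium is stable.

stable coexistence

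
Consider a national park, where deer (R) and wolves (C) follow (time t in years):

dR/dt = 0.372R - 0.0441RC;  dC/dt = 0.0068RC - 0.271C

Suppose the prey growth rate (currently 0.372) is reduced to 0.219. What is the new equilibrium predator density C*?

C* ≈ 4.97

At the interior fixed point, setting dR/dt = 0 with R > 0 fixes C* = (prey growth rate)/(RC coefficient) — independent of the other coefficients.
With the change, C* = 0.219/0.0441 = 4.97; it falls from 8.44.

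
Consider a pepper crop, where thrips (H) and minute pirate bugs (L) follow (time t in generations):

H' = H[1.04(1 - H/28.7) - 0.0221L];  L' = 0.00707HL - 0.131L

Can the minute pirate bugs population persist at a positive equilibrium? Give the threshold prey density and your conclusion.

Threshold H = 18.5; K > 18.5, so yes, the predator persists.

The predator equation gives dL/dt > 0 only when H > 0.131/0.00707 = 18.5.
Without the predator, H → K = 28.7. Since 28.7 > 18.5, the predator can invade and persist.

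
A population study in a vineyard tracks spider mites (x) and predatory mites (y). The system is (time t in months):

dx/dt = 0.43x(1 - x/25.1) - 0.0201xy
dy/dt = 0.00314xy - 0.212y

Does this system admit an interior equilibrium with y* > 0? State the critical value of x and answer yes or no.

The predator equation gives dy/dt > 0 only when x > 0.212/0.00314 = 67.5.
Without the predator, x → K = 25.1. Since 25.1 < 67.5, the predator cannot invade.

Threshold x = 67.5; K < 67.5, so no, the predator goes extinct.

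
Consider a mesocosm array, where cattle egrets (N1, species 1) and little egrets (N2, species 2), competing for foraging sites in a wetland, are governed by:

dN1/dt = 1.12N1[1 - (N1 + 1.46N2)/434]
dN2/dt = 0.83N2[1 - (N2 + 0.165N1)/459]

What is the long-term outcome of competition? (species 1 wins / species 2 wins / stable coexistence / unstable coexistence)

Compare the nullcline intercepts: K1/α12 = 434/1.46 = 297 < K2 = 459; K2/α21 = 459/0.165 = 2780 > K1 = 434.
Since the inequalities point opposite ways, species 2 can invade but species 1 cannot.

species 2 excludes species 1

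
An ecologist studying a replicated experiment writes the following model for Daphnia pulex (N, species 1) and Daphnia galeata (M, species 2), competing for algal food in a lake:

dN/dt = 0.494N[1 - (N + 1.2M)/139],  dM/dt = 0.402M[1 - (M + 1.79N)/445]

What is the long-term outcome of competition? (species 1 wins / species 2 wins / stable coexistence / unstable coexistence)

species 2 excludes species 1

Compare the nullcline intercepts: K1/α12 = 139/1.2 = 116 < K2 = 445; K2/α21 = 445/1.79 = 249 > K1 = 139.
Since the inequalities point opposite ways, species 2 can invade but species 1 cannot.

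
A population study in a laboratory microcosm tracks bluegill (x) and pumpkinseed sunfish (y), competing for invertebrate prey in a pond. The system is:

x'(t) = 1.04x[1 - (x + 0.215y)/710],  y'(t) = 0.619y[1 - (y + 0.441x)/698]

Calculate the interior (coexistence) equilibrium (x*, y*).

Setting both brackets to zero gives the nullclines x + 0.215y = 710 and 0.441x + y = 698.
Substituting y = 698 - 0.441x into the first: x(1 - 0.215·0.441) = 710 - 0.215·698.
So x* = 560/0.905 = 619, and then y* = 698 - 0.441·619 = 425.

x* ≈ 619, y* ≈ 425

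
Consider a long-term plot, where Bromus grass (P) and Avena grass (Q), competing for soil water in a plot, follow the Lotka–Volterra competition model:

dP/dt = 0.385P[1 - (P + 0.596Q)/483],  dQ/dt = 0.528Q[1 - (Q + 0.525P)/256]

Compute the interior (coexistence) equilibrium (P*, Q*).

P* ≈ 481, Q* ≈ 3.53

Setting both brackets to zero gives the nullclines P + 0.596Q = 483 and 0.525P + Q = 256.
Substituting Q = 256 - 0.525P into the first: P(1 - 0.596·0.525) = 483 - 0.596·256.
So P* = 330/0.687 = 481, and then Q* = 256 - 0.525·481 = 3.53.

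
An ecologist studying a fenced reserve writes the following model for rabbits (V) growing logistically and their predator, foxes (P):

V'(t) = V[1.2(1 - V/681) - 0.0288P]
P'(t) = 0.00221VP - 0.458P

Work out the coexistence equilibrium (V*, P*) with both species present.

V* ≈ 207, P* ≈ 29

From dP/dt = 0 with P > 0: 0.00221V* = 0.458, so V* = 207.
Substitute into dV/dt = 0: 1.2(1 - 207/681) = 0.0288P*.
The bracket is 0.696, giving P* = 0.835/0.0288 = 29.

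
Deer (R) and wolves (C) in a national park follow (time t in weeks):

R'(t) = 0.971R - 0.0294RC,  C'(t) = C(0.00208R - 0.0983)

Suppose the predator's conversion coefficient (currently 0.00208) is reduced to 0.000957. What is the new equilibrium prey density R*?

R* ≈ 103

At the interior fixed point, setting dC/dt = 0 with C > 0 fixes R* = (predator death rate)/(RC coefficient) — independent of the other coefficients.
With the change, R* = 0.0983/0.000957 = 103; it rises from 47.3.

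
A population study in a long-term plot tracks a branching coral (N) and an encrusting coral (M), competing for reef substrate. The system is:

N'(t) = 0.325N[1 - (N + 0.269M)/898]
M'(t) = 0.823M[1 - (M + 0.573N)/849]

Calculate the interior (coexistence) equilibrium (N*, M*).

Setting both brackets to zero gives the nullclines N + 0.269M = 898 and 0.573N + M = 849.
Substituting M = 849 - 0.573N into the first: N(1 - 0.269·0.573) = 898 - 0.269·849.
So N* = 670/0.846 = 792, and then M* = 849 - 0.573·792 = 395.

N* ≈ 792, M* ≈ 395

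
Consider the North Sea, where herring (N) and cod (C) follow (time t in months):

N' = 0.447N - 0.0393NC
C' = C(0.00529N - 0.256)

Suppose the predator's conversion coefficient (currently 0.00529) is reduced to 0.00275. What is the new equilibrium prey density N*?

N* ≈ 93.1

At the interior fixed point, setting dC/dt = 0 with C > 0 fixes N* = (predator death rate)/(NC coefficient) — independent of the other coefficients.
With the change, N* = 0.256/0.00275 = 93.1; it rises from 48.4.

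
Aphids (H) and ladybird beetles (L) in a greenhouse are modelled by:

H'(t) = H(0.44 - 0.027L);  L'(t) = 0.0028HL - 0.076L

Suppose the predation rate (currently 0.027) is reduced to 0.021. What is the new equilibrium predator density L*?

At the interior fixed point, setting dH/dt = 0 with H > 0 fixes L* = (prey growth rate)/(HL coefficient) — independent of the other coefficients.
With the change, L* = 0.44/0.021 = 21; it rises from 16.3.

L* ≈ 21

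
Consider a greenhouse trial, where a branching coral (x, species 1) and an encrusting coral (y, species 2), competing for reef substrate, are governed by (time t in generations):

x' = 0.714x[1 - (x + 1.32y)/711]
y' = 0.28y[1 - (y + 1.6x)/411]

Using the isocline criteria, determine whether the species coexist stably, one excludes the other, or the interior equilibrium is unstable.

species 1 excludes species 2

Compare the nullcline intercepts: K1/α12 = 711/1.32 = 539 > K2 = 411; K2/α21 = 411/1.6 = 257 < K1 = 711.
Since the inequalities point opposite ways, species 1 can invade but species 2 cannot.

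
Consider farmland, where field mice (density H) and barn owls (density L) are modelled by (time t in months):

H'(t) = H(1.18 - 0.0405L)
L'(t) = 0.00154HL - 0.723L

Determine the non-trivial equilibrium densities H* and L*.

Set dL/dt = 0 with L > 0: 0.00154H - 0.723 = 0, so H* = 0.723/0.00154 = 469.
Set dH/dt = 0 with H > 0: 1.18 - 0.0405L = 0, so L* = 1.18/0.0405 = 29.1.

H* ≈ 469, L* ≈ 29.1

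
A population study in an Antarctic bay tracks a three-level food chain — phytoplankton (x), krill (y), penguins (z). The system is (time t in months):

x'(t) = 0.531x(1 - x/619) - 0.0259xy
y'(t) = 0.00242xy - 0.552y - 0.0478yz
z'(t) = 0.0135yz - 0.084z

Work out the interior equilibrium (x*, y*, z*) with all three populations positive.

x* ≈ 431, y* ≈ 6.22, z* ≈ 10.3

From dz/dt = 0: 0.0135y* = 0.084, so y* = 6.22.
From dx/dt = 0: 0.531(1 - x*/619) = 0.0259·6.22, giving x* = 619·(1 - 0.303) = 431.
From dy/dt = 0: 0.00242·431 - 0.552 = 0.0478z*, so z* = 0.491/0.0478 = 10.3.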